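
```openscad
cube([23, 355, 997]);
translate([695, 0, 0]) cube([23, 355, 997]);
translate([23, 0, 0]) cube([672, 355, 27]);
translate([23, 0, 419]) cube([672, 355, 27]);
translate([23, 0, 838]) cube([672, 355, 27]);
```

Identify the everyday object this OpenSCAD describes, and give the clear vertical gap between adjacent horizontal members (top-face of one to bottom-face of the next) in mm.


A bookshelf. The clear shelf gap is 392 mm.

Two tall side panels with 3 horizontal boards between them — a bookshelf. The first two shelf undersides are at z = 0 and z = 419; with shelf thickness 27, the clear gap is 419 − 0 − 27 = 392 mm.


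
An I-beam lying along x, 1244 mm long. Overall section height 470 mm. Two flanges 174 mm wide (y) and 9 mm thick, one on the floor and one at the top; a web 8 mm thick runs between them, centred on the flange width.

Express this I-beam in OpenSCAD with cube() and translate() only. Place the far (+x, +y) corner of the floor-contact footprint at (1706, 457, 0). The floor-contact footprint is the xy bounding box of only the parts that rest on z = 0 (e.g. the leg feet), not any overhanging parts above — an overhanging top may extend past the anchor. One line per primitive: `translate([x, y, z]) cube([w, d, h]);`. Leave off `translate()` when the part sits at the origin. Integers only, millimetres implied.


translate([462, 283, 0]) cube([1244, 174, 9]);
translate([462, 366, 9]) cube([1244, 8, 452]);
translate([462, 283, 461]) cube([1244, 174, 9]);


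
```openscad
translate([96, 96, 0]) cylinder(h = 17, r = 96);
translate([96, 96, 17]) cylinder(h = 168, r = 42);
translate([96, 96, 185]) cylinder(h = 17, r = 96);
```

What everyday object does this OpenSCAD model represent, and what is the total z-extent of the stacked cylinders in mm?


A spool. The overall height is 202 mm.

Three coaxial cylinders, large–small–large — a spool. Two 17 mm flanges and a 168 mm core give 17 + 168 + 17 = 202 mm.


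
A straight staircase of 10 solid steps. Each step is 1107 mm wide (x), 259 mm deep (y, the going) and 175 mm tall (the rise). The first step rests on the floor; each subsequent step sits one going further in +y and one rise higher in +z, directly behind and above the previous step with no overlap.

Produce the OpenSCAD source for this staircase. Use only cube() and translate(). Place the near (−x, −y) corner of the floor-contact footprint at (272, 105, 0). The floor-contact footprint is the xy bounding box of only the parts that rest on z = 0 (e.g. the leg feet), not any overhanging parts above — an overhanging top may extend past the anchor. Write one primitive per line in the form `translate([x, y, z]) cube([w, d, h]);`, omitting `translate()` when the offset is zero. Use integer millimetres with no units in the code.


translate([272, 105, 0]) cube([1107, 259, 175]);
translate([272, 364, 175]) cube([1107, 259, 175]);
translate([272, 623, 350]) cube([1107, 259, 175]);
translate([272, 882, 525]) cube([1107, 259, 175]);
translate([272, 1141, 700]) cube([1107, 259, 175]);
translate([272, 1400, 875]) cube([1107, 259, 175]);
translate([272, 1659, 1050]) cube([1107, 259, 175]);
translate([272, 1918, 1225]) cube([1107, 259, 175]);
translate([272, 2177, 1400]) cube([1107, 259, 175]);
translate([272, 2436, 1575]) cube([1107, 259, 175]);


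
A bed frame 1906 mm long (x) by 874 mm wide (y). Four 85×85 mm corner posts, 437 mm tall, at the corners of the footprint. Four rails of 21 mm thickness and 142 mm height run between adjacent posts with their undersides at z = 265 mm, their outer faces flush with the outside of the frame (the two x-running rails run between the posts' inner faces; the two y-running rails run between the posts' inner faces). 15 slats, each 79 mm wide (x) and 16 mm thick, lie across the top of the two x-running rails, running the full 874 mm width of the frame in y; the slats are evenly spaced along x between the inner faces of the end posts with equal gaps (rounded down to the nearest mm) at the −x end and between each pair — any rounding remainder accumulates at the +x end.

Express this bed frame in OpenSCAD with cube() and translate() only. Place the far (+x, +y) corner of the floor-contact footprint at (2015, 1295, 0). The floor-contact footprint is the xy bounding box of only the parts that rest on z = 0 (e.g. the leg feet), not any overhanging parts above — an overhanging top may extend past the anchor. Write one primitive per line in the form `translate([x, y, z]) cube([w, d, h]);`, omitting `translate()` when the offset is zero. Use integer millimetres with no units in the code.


// slat z = rail_z + rail_h = 265 + 142 = 407
// slat gap = ⌊(1736 − 15·79) / 16⌋ = 34
translate([109, 421, 0]) cube([85, 85, 437]);
translate([109, 1210, 0]) cube([85, 85, 437]);
translate([1930, 421, 0]) cube([85, 85, 437]);
translate([1930, 1210, 0]) cube([85, 85, 437]);
translate([194, 421, 265]) cube([1736, 21, 142]);
translate([194, 1274, 265]) cube([1736, 21, 142]);
translate([109, 506, 265]) cube([21, 704, 142]);
translate([1994, 506, 265]) cube([21, 704, 142]);
translate([228, 421, 407]) cube([79, 874, 16]);
translate([341, 421, 407]) cube([79, 874, 16]);
translate([454, 421, 407]) cube([79, 874, 16]);
translate([567, 421, 407]) cube([79, 874, 16]);
translate([680, 421, 407]) cube([79, 874, 16]);
translate([793, 421, 407]) cube([79, 874, 16]);
translate([906, 421, 407]) cube([79, 874, 16]);
translate([1019, 421, 407]) cube([79, 874, 16]);
translate([1132, 421, 407]) cube([79, 874, 16]);
translate([1245, 421, 407]) cube([79, 874, 16]);
translate([1358, 421, 407]) cube([79, 874, 16]);
translate([1471, 421, 407]) cube([79, 874, 16]);
translate([1584, 421, 407]) cube([79, 874, 16]);
translate([1697, 421, 407]) cube([79, 874, 16]);
translate([1810, 421, 407]) cube([79, 874, 16]);


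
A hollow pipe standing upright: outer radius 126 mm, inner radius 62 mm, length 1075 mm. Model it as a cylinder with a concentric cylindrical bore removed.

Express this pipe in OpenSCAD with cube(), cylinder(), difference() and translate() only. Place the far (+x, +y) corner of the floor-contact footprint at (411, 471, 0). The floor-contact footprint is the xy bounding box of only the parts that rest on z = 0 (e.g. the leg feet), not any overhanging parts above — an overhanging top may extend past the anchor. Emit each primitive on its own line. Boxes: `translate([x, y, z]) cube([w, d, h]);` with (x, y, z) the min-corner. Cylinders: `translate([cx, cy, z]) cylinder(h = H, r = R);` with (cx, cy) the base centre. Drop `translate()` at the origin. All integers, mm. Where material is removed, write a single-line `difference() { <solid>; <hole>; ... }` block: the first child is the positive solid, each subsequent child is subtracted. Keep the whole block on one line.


difference() { translate([285, 345, 0]) cylinder(h = 1075, r = 126); translate([285, 345, 0]) cylinder(h = 1075, r = 62); }


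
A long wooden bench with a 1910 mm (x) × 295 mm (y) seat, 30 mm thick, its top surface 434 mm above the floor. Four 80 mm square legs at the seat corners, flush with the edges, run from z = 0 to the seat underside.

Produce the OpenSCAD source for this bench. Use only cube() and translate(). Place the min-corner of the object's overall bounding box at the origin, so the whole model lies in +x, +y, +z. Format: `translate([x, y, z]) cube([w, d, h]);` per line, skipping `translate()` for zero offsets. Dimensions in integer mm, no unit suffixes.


translate([0, 0, 404]) cube([1910, 295, 30]);
cube([80, 80, 404]);
translate([0, 215, 0]) cube([80, 80, 404]);
translate([1830, 0, 0]) cube([80, 80, 404]);
translate([1830, 215, 0]) cube([80, 80, 404]);


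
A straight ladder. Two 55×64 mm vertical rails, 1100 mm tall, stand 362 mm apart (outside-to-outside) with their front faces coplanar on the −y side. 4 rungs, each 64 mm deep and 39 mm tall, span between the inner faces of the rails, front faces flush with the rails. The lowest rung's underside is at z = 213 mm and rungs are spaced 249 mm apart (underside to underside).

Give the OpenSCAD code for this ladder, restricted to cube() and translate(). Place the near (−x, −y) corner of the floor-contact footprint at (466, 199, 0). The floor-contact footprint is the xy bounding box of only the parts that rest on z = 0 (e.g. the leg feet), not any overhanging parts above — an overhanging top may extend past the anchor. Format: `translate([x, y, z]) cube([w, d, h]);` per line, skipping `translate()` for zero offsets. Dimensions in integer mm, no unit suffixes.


// rung span = 362 - 2*55 = 252
// rung[k] z = 213 + k*249
translate([466, 199, 0]) cube([55, 64, 1100]);
translate([773, 199, 0]) cube([55, 64, 1100]);
translate([521, 199, 213]) cube([252, 64, 39]);
translate([521, 199, 462]) cube([252, 64, 39]);
translate([521, 199, 711]) cube([252, 64, 39]);
translate([521, 199, 960]) cube([252, 64, 39]);


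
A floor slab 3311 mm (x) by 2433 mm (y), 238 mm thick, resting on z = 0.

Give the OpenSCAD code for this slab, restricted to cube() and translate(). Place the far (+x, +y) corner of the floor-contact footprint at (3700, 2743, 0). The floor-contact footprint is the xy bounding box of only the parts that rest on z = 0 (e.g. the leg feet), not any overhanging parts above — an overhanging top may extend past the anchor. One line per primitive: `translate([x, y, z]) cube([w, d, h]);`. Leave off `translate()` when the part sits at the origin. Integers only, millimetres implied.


translate([389, 310, 0]) cube([3311, 2433, 238]);


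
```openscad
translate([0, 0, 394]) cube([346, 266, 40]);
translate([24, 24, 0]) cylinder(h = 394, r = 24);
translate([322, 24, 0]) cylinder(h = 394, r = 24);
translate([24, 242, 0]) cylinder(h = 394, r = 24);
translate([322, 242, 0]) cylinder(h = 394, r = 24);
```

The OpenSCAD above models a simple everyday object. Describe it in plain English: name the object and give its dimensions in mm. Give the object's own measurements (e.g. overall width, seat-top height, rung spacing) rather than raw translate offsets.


A four-legged stool. The seat is a 346×266×40 mm slab whose top surface is at z = 434 mm; four round legs, each 48 mm in diameter, run from the floor (z = 0) to the underside of the seat, each leg's axis is inset half a diameter from the nearest pair of seat edges (so the leg's bounding box is flush with the corner).


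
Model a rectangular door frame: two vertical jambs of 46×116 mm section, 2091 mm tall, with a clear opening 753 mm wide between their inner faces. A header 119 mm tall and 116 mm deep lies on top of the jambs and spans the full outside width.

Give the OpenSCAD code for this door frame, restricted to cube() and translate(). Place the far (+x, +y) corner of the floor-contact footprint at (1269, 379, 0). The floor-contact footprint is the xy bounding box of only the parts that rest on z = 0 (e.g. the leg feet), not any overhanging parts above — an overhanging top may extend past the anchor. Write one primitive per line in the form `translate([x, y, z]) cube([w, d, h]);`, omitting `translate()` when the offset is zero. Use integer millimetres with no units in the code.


translate([424, 263, 0]) cube([46, 116, 2091]);
translate([1223, 263, 0]) cube([46, 116, 2091]);
translate([424, 263, 2091]) cube([845, 116, 119]);


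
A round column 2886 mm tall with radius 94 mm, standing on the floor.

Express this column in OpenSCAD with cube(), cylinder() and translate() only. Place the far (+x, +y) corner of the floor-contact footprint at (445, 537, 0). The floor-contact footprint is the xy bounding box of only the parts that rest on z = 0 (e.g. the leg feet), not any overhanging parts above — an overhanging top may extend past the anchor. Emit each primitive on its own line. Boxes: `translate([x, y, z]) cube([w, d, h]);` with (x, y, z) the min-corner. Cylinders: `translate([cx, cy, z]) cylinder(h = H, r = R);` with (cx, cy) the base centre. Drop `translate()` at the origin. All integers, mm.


translate([351, 443, 0]) cylinder(h = 2886, r = 94);


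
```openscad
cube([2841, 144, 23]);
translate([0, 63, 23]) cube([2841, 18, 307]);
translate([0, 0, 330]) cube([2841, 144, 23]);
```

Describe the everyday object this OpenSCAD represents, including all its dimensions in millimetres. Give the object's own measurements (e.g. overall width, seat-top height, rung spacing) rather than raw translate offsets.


An I-beam lying along x, 2841 mm long. Overall section height 353 mm. Two flanges 144 mm wide (y) and 23 mm thick, one on the floor and one at the top; a web 18 mm thick runs between them, centred on the flange width.


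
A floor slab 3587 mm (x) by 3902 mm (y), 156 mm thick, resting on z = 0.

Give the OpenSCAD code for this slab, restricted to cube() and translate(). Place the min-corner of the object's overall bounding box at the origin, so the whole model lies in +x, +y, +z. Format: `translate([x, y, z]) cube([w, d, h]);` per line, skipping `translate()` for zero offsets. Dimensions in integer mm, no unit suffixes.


cube([3587, 3902, 156]);


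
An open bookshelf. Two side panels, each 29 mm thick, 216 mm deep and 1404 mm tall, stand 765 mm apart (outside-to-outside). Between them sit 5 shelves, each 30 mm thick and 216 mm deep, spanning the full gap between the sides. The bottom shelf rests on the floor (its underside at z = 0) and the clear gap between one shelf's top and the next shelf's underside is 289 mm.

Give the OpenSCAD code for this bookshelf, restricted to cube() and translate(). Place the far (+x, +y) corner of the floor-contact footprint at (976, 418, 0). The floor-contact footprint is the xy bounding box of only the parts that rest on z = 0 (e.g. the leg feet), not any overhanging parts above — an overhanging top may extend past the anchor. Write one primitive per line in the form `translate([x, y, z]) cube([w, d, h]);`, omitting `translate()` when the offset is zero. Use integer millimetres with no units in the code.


translate([211, 202, 0]) cube([29, 216, 1404]);
translate([947, 202, 0]) cube([29, 216, 1404]);
translate([240, 202, 0]) cube([707, 216, 30]);
translate([240, 202, 319]) cube([707, 216, 30]);
translate([240, 202, 638]) cube([707, 216, 30]);
translate([240, 202, 957]) cube([707, 216, 30]);
translate([240, 202, 1276]) cube([707, 216, 30]);


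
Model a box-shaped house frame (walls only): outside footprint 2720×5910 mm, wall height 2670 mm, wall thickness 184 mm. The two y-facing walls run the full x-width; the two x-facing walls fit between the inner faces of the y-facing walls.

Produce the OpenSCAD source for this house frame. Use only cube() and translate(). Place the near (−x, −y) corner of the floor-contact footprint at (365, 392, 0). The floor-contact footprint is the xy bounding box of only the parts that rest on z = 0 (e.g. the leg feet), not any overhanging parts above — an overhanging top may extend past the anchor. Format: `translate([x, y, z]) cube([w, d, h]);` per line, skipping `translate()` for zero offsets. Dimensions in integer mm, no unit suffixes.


translate([365, 392, 0]) cube([2720, 184, 2670]);
translate([365, 6118, 0]) cube([2720, 184, 2670]);
translate([365, 576, 0]) cube([184, 5542, 2670]);
translate([2901, 576, 0]) cube([184, 5542, 2670]);


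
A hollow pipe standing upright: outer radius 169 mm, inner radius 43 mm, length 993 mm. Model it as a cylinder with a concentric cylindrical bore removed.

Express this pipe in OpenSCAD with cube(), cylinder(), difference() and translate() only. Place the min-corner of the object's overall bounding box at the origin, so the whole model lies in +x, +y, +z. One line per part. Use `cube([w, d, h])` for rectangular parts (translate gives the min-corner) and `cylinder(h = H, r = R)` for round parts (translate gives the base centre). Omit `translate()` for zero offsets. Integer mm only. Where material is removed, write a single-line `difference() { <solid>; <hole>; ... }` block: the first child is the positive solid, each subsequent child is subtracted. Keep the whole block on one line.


difference() { translate([169, 169, 0]) cylinder(h = 993, r = 169); translate([169, 169, 0]) cylinder(h = 993, r = 43); }


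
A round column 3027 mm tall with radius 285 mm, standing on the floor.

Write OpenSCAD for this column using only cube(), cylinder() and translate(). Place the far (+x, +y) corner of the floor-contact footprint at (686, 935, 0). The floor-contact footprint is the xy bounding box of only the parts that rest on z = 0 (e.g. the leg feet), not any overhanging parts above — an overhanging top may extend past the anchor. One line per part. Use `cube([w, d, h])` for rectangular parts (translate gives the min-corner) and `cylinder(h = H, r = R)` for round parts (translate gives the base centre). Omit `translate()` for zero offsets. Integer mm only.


translate([401, 650, 0]) cylinder(h = 3027, r = 285);


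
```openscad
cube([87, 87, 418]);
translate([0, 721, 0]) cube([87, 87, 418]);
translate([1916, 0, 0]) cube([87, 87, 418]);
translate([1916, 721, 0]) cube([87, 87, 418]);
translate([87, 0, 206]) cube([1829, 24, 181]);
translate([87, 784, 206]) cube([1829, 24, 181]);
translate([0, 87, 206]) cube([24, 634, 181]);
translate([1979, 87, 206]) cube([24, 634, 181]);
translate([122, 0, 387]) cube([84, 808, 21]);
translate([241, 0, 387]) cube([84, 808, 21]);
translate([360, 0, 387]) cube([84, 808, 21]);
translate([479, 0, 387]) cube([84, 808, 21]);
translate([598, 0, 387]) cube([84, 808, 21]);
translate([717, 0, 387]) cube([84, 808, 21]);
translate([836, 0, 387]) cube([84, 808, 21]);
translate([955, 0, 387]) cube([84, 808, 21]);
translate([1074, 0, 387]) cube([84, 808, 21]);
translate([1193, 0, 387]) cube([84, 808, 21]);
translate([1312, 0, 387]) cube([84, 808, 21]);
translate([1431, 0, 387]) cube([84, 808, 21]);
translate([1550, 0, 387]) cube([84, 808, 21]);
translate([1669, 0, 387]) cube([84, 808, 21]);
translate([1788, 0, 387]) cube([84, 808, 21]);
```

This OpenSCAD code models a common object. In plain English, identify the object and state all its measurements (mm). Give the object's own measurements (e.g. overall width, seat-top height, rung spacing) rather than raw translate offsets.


A bed frame 2003 mm long (x) by 808 mm wide (y). Four 87×87 mm corner posts, 418 mm tall, at the corners of the footprint. Four rails of 24 mm thickness and 181 mm height run between adjacent posts with their undersides at z = 206 mm, their outer faces flush with the outside of the frame (the two x-running rails run between the posts' inner faces; the two y-running rails run between the posts' inner faces). 15 slats, each 84 mm wide (x) and 21 mm thick, lie across the top of the two x-running rails, running the full 808 mm width of the frame in y; along x they sit between the end posts with a 35 mm gap after the −x posts and between neighbouring slats, leaving 44 mm before the +x posts.


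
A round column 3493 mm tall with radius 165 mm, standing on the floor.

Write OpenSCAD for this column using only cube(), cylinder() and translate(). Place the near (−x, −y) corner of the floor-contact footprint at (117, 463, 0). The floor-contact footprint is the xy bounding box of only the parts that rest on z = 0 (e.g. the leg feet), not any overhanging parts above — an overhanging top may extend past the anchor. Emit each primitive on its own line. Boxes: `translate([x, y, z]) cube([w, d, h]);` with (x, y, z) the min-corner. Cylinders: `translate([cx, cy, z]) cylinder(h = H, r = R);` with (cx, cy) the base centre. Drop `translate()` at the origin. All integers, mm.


translate([282, 628, 0]) cylinder(h = 3493, r = 165);


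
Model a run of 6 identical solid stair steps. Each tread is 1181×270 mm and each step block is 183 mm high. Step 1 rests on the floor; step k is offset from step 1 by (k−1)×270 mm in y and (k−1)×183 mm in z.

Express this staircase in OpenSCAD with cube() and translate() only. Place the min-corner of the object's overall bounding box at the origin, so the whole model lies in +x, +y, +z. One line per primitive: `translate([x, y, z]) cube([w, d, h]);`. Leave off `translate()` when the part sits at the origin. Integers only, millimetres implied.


cube([1181, 270, 183]);
translate([0, 270, 183]) cube([1181, 270, 183]);
translate([0, 540, 366]) cube([1181, 270, 183]);
translate([0, 810, 549]) cube([1181, 270, 183]);
translate([0, 1080, 732]) cube([1181, 270, 183]);
translate([0, 1350, 915]) cube([1181, 270, 183]);


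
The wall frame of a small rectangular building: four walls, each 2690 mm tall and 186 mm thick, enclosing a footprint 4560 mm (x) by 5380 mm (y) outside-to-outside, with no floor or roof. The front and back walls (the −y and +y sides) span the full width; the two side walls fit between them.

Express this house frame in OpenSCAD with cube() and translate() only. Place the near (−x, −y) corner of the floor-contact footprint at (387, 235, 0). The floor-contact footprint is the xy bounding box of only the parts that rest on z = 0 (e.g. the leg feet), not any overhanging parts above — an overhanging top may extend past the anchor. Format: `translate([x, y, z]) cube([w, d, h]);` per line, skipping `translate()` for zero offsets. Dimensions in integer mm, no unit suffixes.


translate([387, 235, 0]) cube([4560, 186, 2690]);
translate([387, 5429, 0]) cube([4560, 186, 2690]);
translate([387, 421, 0]) cube([186, 5008, 2690]);
translate([4761, 421, 0]) cube([186, 5008, 2690]);


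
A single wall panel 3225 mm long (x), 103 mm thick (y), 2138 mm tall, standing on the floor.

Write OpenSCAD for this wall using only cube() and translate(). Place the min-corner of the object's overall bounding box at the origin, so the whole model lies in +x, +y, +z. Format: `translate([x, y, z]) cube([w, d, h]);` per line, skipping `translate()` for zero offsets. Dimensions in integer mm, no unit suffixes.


cube([3225, 103, 2138]);


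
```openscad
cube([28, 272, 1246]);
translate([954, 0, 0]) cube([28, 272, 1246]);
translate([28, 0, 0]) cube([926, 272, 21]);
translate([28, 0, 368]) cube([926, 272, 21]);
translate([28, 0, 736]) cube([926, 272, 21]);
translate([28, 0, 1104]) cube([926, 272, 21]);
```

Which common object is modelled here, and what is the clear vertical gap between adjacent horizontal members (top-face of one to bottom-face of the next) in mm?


A bookshelf. The clear shelf gap is 347 mm.

Two tall side panels with 4 horizontal boards between them — a bookshelf. The first two shelf undersides are at z = 0 and z = 368; with shelf thickness 21, the clear gap is 368 − 0 − 21 = 347 mm.


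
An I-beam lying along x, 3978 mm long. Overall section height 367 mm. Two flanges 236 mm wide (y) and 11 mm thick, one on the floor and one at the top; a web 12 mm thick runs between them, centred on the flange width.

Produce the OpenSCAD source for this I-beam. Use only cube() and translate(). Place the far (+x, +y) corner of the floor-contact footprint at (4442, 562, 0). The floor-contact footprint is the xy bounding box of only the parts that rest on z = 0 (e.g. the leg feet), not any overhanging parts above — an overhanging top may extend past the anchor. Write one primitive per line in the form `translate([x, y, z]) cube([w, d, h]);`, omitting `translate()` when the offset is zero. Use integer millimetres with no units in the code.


translate([464, 326, 0]) cube([3978, 236, 11]);
translate([464, 438, 11]) cube([3978, 12, 345]);
translate([464, 326, 356]) cube([3978, 236, 11]);


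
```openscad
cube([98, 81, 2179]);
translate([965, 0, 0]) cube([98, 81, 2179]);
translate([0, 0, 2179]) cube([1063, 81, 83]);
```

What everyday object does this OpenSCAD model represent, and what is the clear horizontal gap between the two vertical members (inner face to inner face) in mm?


A door frame. The clear opening width is 867 mm.

Two 2179 mm tall posts with a header on top — a door frame. The left jamb is 98 mm wide at x = 0; the right jamb starts at x = 965. The clear opening is 965 − 98 = 867 mm.


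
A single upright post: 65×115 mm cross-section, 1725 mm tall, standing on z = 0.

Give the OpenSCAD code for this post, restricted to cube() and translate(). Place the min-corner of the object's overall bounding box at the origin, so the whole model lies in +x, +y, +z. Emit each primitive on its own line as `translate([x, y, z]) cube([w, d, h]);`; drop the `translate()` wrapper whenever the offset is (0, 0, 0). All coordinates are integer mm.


cube([65, 115, 1725]);


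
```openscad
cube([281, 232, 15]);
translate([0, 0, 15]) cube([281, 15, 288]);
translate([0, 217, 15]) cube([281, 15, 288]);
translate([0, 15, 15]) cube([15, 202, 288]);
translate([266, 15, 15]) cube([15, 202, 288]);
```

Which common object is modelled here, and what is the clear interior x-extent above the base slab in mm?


An open box. The internal width is 251 mm.

A 281×232 base slab with four walls standing on it — an open box. The base is 281 mm wide and the walls are 15 mm thick, so the internal width is 281 − 2 × 15 = 251 mm.


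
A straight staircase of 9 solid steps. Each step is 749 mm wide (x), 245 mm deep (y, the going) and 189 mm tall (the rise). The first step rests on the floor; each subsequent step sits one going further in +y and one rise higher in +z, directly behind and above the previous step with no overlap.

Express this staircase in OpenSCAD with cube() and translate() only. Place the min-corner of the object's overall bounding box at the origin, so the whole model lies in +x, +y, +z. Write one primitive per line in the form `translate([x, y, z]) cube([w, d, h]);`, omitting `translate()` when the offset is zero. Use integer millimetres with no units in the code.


cube([749, 245, 189]);
translate([0, 245, 189]) cube([749, 245, 189]);
translate([0, 490, 378]) cube([749, 245, 189]);
translate([0, 735, 567]) cube([749, 245, 189]);
translate([0, 980, 756]) cube([749, 245, 189]);
translate([0, 1225, 945]) cube([749, 245, 189]);
translate([0, 1470, 1134]) cube([749, 245, 189]);
translate([0, 1715, 1323]) cube([749, 245, 189]);
translate([0, 1960, 1512]) cube([749, 245, 189]);


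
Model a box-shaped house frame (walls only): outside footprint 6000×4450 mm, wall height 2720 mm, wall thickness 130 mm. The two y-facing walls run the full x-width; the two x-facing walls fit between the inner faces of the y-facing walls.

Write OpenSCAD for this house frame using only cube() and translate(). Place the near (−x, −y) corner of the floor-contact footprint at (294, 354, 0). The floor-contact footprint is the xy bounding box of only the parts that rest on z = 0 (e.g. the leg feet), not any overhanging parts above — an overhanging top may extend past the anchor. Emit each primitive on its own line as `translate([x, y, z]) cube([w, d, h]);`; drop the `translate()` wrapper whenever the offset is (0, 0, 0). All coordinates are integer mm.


translate([294, 354, 0]) cube([6000, 130, 2720]);
translate([294, 4674, 0]) cube([6000, 130, 2720]);
translate([294, 484, 0]) cube([130, 4190, 2720]);
translate([6164, 484, 0]) cube([130, 4190, 2720]);


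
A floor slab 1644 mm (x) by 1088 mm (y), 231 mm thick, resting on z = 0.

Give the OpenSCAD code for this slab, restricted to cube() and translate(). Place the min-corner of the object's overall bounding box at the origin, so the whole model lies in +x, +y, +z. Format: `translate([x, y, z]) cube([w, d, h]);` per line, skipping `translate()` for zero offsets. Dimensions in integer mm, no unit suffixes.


cube([1644, 1088, 231]);


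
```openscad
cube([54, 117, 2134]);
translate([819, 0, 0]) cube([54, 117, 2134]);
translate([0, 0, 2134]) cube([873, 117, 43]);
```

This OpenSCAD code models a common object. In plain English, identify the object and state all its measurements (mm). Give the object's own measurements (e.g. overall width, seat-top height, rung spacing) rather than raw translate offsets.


A door frame. The clear opening is 765 mm wide and 2134 mm high. Two 54 mm wide jambs, 117 mm deep, stand either side of the opening from the floor to the top of the opening. A 43 mm thick head sits across the top of both jambs, spanning the full outside width of the frame.


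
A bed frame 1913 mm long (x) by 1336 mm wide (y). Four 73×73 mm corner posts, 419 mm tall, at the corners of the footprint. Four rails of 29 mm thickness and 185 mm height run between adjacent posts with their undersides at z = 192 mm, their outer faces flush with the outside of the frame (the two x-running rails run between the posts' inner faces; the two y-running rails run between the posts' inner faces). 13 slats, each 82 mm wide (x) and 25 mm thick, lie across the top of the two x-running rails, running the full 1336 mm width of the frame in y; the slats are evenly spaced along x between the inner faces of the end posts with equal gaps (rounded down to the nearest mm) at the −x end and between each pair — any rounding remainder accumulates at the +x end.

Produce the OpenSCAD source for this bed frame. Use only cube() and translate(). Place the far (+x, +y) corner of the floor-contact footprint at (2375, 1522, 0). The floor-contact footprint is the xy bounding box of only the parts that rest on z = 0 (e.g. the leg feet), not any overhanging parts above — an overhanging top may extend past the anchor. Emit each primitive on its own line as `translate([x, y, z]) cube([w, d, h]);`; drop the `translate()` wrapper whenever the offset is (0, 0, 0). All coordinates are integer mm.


translate([462, 186, 0]) cube([73, 73, 419]);
translate([462, 1449, 0]) cube([73, 73, 419]);
translate([2302, 186, 0]) cube([73, 73, 419]);
translate([2302, 1449, 0]) cube([73, 73, 419]);
translate([535, 186, 192]) cube([1767, 29, 185]);
translate([535, 1493, 192]) cube([1767, 29, 185]);
translate([462, 259, 192]) cube([29, 1190, 185]);
translate([2346, 259, 192]) cube([29, 1190, 185]);
translate([585, 186, 377]) cube([82, 1336, 25]);
translate([717, 186, 377]) cube([82, 1336, 25]);
translate([849, 186, 377]) cube([82, 1336, 25]);
translate([981, 186, 377]) cube([82, 1336, 25]);
translate([1113, 186, 377]) cube([82, 1336, 25]);
translate([1245, 186, 377]) cube([82, 1336, 25]);
translate([1377, 186, 377]) cube([82, 1336, 25]);
translate([1509, 186, 377]) cube([82, 1336, 25]);
translate([1641, 186, 377]) cube([82, 1336, 25]);
translate([1773, 186, 377]) cube([82, 1336, 25]);
translate([1905, 186, 377]) cube([82, 1336, 25]);
translate([2037, 186, 377]) cube([82, 1336, 25]);
translate([2169, 186, 377]) cube([82, 1336, 25]);


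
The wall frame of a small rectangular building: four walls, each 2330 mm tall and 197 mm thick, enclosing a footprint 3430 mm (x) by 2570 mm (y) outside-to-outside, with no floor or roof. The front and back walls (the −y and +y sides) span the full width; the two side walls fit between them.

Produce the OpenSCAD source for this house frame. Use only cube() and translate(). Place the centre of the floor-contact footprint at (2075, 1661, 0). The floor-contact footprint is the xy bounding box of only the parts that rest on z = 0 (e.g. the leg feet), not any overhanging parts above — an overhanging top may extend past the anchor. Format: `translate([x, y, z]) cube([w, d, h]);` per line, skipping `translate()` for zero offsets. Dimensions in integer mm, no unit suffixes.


translate([360, 376, 0]) cube([3430, 197, 2330]);
translate([360, 2749, 0]) cube([3430, 197, 2330]);
translate([360, 573, 0]) cube([197, 2176, 2330]);
translate([3593, 573, 0]) cube([197, 2176, 2330]);


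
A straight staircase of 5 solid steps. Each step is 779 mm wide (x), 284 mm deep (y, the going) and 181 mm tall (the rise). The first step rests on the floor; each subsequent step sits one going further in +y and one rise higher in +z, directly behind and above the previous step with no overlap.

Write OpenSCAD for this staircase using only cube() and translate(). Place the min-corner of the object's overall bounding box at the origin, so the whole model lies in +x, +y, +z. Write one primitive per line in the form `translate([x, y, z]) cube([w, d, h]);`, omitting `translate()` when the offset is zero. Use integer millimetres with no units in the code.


cube([779, 284, 181]);
translate([0, 284, 181]) cube([779, 284, 181]);
translate([0, 568, 362]) cube([779, 284, 181]);
translate([0, 852, 543]) cube([779, 284, 181]);
translate([0, 1136, 724]) cube([779, 284, 181]);


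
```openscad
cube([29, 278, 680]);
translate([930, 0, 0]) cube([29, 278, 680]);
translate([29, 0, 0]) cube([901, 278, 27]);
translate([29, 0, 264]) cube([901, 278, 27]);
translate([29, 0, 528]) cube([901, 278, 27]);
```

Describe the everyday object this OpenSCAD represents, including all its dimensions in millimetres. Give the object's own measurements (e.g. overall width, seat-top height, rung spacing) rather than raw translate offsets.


An open bookshelf. Two side panels, each 29 mm thick, 278 mm deep and 680 mm tall, stand 959 mm apart (outside-to-outside). Between them sit 3 shelves, each 27 mm thick and 278 mm deep, spanning the full gap between the sides. The bottom shelf rests on the floor (its underside at z = 0) and the clear gap between one shelf's top and the next shelf's underside is 237 mm.


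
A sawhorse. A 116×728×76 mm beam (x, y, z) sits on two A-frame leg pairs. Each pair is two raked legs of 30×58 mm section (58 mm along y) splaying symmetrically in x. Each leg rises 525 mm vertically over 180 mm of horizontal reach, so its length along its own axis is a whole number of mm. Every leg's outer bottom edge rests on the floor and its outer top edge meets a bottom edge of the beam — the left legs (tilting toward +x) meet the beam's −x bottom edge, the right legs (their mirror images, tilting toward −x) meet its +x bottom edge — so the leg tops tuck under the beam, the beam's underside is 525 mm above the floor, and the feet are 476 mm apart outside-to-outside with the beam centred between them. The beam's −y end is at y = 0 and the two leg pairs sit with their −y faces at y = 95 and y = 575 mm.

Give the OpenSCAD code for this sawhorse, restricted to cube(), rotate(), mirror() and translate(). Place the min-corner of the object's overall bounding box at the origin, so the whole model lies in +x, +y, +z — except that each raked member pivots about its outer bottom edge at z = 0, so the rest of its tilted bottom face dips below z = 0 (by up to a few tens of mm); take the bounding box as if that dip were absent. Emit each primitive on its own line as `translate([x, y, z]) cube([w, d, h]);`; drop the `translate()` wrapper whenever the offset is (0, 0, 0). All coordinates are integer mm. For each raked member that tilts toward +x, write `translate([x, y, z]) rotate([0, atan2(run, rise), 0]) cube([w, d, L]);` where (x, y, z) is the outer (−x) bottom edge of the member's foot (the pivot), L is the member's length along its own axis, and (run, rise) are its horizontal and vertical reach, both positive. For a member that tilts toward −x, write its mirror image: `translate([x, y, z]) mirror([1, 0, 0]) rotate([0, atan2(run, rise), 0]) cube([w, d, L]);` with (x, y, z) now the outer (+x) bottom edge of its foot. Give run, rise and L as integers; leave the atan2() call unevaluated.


translate([180, 0, 525]) cube([116, 728, 76]);
translate([0, 95, 0]) rotate([0, atan2(180, 525), 0]) cube([30, 58, 555]);
translate([476, 95, 0]) mirror([1, 0, 0]) rotate([0, atan2(180, 525), 0]) cube([30, 58, 555]);
translate([0, 575, 0]) rotate([0, atan2(180, 525), 0]) cube([30, 58, 555]);
translate([476, 575, 0]) mirror([1, 0, 0]) rotate([0, atan2(180, 525), 0]) cube([30, 58, 555]);


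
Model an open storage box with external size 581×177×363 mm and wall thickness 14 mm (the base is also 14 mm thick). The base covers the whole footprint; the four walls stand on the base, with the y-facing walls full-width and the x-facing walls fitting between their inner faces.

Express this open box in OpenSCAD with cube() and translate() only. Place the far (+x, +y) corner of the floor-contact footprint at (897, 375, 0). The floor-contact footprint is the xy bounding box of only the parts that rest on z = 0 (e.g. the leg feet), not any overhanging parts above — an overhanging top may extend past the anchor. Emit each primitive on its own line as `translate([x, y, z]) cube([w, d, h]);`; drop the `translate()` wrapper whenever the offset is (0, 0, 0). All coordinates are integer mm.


translate([316, 198, 0]) cube([581, 177, 14]);
translate([316, 198, 14]) cube([581, 14, 349]);
translate([316, 361, 14]) cube([581, 14, 349]);
translate([316, 212, 14]) cube([14, 149, 349]);
translate([883, 212, 14]) cube([14, 149, 349]);


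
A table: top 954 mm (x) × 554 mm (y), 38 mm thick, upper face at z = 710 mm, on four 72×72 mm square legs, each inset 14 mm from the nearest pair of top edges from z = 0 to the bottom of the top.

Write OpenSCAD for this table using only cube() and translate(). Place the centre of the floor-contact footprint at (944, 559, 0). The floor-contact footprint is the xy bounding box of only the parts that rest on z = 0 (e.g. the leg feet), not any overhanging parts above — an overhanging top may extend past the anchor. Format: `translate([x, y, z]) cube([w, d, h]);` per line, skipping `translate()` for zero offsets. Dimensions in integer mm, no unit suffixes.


translate([467, 282, 672]) cube([954, 554, 38]);
translate([481, 296, 0]) cube([72, 72, 672]);
translate([1335, 296, 0]) cube([72, 72, 672]);
translate([481, 750, 0]) cube([72, 72, 672]);
translate([1335, 750, 0]) cube([72, 72, 672]);


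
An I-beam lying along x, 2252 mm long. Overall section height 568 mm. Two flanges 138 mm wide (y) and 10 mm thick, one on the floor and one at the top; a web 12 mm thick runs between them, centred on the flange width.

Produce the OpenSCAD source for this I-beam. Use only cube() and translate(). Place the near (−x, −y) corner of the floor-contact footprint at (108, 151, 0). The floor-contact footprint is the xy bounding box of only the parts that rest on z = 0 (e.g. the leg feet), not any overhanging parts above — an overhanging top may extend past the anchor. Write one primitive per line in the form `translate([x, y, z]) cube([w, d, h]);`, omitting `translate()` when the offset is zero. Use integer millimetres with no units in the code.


translate([108, 151, 0]) cube([2252, 138, 10]);
translate([108, 214, 10]) cube([2252, 12, 548]);
translate([108, 151, 558]) cube([2252, 138, 10]);


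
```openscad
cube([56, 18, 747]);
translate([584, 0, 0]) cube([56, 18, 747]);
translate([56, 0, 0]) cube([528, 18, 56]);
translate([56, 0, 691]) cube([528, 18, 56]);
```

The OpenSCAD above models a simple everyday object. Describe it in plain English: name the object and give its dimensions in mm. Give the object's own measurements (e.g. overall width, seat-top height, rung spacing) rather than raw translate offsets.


A rectangular picture frame lying in the x–z plane (depth along y). The opening is 528 mm wide (x) by 635 mm tall (z), surrounded by a border 56 mm wide on all four sides. The frame is 18 mm deep and is made of two full-height vertical stiles with two horizontal rails fitted between them.


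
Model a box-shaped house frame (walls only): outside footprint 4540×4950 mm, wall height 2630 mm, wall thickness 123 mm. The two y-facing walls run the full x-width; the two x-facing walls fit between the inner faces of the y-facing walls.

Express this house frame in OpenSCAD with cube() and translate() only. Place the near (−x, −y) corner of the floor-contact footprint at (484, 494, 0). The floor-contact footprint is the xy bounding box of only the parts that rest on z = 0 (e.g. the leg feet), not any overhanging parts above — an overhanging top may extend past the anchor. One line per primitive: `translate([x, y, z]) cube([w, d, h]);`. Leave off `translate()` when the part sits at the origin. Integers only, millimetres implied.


translate([484, 494, 0]) cube([4540, 123, 2630]);
translate([484, 5321, 0]) cube([4540, 123, 2630]);
translate([484, 617, 0]) cube([123, 4704, 2630]);
translate([4901, 617, 0]) cube([123, 4704, 2630]);


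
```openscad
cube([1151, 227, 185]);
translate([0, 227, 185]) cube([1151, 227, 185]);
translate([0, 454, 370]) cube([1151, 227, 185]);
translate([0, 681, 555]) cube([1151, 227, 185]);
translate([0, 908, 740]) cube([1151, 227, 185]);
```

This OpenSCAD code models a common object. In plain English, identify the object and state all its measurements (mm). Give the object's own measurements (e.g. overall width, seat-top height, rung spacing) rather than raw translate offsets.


A straight staircase of 5 solid steps. Each step is 1151 mm wide (x), 227 mm deep (y, the going) and 185 mm tall (the rise). The first step rests on the floor; each subsequent step sits one going further in +y and one rise higher in +z, directly behind and above the previous step with no overlap.
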